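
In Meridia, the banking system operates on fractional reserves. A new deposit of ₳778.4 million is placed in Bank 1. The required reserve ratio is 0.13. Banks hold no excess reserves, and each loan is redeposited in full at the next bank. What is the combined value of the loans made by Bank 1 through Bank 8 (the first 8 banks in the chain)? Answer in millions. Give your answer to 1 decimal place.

Bank i lends (1 − rr)^i of the original deposit: Bank 1 lends 778.4·0.8700 = 677.2080, Bank 2 lends 778.4·0.8700² ≈ 589.1710, and so on.
Summing a geometric series: total = 778.4·[0.8700·(1 − 0.8700^8) / (1 − 0.8700)] ≈ 3499.5418 million.

₳3499.5 million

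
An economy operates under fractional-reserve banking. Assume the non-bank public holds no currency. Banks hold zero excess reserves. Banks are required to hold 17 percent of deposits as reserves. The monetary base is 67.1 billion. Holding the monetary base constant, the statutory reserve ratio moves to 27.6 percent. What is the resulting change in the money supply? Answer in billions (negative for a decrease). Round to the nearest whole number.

Initially m₁ = 1 / (0.17) ≈ 5.8824, so M₁ = 5.8824 × 67.1 ≈ 394.709 billion.
After the change m₂ = 1 / (0.276) ≈ 3.6232, so M₂ = 3.6232 × 67.1 ≈ 243.1167 billion.
ΔM = M₂ − M₁ = 243.1167 − 394.709 = -151.5923 billion.

-152 billion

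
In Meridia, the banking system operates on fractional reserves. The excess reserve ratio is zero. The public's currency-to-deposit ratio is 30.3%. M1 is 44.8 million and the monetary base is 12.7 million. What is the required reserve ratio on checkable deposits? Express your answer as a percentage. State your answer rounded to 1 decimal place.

6.6%

Using m = M/MB = 44.8/12.7 ≈ 3.527559. Since m = (1 + c)/(c + rr + e), the denominator satisfies c + rr + e = (1 + c)/m = (1 + 0.303) / 3.527559 ≈ 0.369377.
With c = 0.303 and e = 0, the required reserve ratio on checkable deposits is 0.369377 − 0.303 − 0 = 0.066377.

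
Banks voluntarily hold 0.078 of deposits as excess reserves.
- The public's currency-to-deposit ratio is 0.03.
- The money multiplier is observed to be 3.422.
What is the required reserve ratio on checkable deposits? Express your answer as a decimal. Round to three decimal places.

Using m = 3.422. Since m = (1 + c)/(c + rr + e), the denominator satisfies c + rr + e = (1 + c)/m = (1 + 0.03) / 3.422 ≈ 0.300994.
With c = 0.03 and e = 0.078, the required reserve ratio on checkable deposits is 0.300994 − 0.03 − 0.078 = 0.192994.

0.193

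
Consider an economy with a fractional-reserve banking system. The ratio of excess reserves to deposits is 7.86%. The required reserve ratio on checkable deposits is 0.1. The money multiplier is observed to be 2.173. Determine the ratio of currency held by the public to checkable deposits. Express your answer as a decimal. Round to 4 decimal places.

0.5217

Using m = 2.173. From m = (1 + c)/(c + rr + e), rearranging gives 1 + c = m·(c + rr + e), so c·(1 − m) = m·(rr + e) − 1.
Hence c = [m·(rr + e) − 1]/(1 − m) = [2.173 × (0.1 + 0.0786) − 1] / (1 − 2.173) ≈ 0.521656.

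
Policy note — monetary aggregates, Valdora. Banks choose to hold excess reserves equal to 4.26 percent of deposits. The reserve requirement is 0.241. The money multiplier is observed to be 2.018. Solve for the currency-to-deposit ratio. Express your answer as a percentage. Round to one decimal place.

Using m = 2.018. From m = (1 + c)/(c + rr + e), rearranging gives 1 + c = m·(c + rr + e), so c·(1 − m) = m·(rr + e) − 1.
Hence c = [m·(rr + e) − 1]/(1 − m) = [2.018 × (0.241 + 0.0426) − 1] / (1 − 2.018) ≈ 0.420133.

42.0%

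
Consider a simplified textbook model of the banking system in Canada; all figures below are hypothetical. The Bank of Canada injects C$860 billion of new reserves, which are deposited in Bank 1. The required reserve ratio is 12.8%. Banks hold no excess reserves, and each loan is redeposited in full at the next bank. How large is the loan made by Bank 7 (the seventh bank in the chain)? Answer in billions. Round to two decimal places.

Each bank lends a fraction (1 − rr) = 0.8720 of the deposit it receives, so Bank 7 receives 860·0.8720^6 and lends 860·0.8720^7 ≈ 329.6961 billion.

C$329.70 billion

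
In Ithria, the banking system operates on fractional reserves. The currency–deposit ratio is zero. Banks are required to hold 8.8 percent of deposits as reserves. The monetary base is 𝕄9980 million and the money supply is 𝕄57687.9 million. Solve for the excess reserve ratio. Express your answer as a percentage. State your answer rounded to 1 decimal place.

Using m = M/MB = 57687.9/9980 ≈ 5.780351. Since m = (1 + c)/(c + rr + e), the denominator satisfies c + rr + e = (1 + c)/m = (1 + 0) / 5.780351 ≈ 0.173000.
With c = 0 and rr = 0.088, the excess reserve ratio is 0.173000 − 0 − 0.088 = 0.085.

8.5%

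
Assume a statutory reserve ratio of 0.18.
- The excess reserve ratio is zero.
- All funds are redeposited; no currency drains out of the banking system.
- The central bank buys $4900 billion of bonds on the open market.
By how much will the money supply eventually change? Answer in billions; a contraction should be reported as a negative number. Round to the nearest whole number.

$27222 billion

The simple money multiplier is m = 1/rr = 1/0.18 ≈ 5.55556.
An open-market purchase increases the monetary base by 4900 billion, so ΔM = m × ΔMB = 5.55556 × 4900 = 27222.244 billion.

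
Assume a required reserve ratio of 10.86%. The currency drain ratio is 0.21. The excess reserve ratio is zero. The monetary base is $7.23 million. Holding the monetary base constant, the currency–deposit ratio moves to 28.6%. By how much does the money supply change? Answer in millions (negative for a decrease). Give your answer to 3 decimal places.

-3.896 million

Initially m₁ = (1 + 0.21) / (0.1086 + 0.21) ≈ 3.79787, so M₁ = 3.79787 × 7.23 ≈ 27.4586 million.
After the change m₂ = (1 + 0.286) / (0.1086 + 0.286) ≈ 3.25900, so M₂ = 3.25900 × 7.23 ≈ 23.5626 million.
ΔM = M₂ − M₁ = 23.5626 − 27.4586 = -3.896 million.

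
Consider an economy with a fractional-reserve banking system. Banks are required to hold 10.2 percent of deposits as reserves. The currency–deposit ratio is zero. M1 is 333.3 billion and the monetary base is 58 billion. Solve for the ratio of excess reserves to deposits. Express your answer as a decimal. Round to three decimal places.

0.072

Using m = M/MB = 333.3/58 ≈ 5.746552. Since m = (1 + c)/(c + rr + e), the denominator satisfies c + rr + e = (1 + c)/m = (1 + 0) / 5.746552 ≈ 0.174017.
With c = 0 and rr = 0.102, the ratio of excess reserves to deposits is 0.174017 − 0 − 0.102 = 0.072017.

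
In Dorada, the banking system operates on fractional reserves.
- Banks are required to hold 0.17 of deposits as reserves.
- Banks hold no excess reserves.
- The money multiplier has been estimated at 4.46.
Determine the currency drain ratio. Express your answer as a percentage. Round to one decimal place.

7.0%

Using m = 4.46. From m = (1 + c)/(c + rr + e), rearranging gives 1 + c = m·(c + rr + e), so c·(1 − m) = m·(rr + e) − 1.
Hence c = [m·(rr + e) − 1]/(1 − m) = [4.46 × (0.17 + 0) − 1] / (1 − 4.46) ≈ 0.069884.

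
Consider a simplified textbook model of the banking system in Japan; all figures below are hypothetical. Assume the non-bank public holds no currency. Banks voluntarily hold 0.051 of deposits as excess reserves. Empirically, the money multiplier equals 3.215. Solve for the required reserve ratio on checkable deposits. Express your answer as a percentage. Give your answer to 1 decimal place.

Using m = 3.215. Since m = (1 + c)/(c + rr + e), the denominator satisfies c + rr + e = (1 + c)/m = (1 + 0) / 3.215 ≈ 0.311042.
With c = 0 and e = 0.051, the required reserve ratio on checkable deposits is 0.311042 − 0 − 0.051 = 0.260042.

26.0%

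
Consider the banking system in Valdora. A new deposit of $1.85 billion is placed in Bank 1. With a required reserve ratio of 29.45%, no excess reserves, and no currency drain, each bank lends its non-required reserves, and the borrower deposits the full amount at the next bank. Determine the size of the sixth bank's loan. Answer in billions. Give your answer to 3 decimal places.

Each bank lends a fraction (1 − rr) = 0.7055 of the deposit it receives, so Bank 6 receives 1.85·0.7055^5 and lends 1.85·0.7055^6 ≈ 0.2281 billion.

$0.228 billion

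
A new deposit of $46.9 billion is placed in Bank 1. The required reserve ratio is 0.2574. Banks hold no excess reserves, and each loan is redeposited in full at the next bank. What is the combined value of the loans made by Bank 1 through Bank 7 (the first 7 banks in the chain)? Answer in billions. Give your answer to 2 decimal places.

Bank i lends (1 − rr)^i of the original deposit: Bank 1 lends 46.9·0.7426 ≈ 34.8279, Bank 2 lends 46.9·0.7426² ≈ 25.8632, and so on.
Summing a geometric series: total = 46.9·[0.7426·(1 − 0.7426^7) / (1 − 0.7426)] ≈ 118.4565 billion.

$118.46 billion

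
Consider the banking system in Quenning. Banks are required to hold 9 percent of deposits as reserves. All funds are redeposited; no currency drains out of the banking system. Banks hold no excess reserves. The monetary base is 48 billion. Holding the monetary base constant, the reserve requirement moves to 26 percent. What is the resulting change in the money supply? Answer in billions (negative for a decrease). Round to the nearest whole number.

-349 billion

Initially m₁ = 1 / (0.09) ≈ 11.1111, so M₁ = 11.1111 × 48 = 533.3328 billion.
After the change m₂ = 1 / (0.26) ≈ 3.8462, so M₂ = 3.8462 × 48 = 184.6176 billion.
ΔM = M₂ − M₁ = 184.6176 − 533.3328 = -348.7152 billion.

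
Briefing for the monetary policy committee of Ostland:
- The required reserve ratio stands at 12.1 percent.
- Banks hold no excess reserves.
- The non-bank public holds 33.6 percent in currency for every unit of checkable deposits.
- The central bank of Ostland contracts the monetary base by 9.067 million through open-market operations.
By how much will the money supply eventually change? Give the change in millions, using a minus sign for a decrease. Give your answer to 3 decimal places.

-26.507 million

The money multiplier is m = (1 + c) / (rr + c) = (1 + 0.336) / (0.121 + 0.336) ≈ 2.92341.
The sale removes 9.067 million of base, so ΔM = m × ΔMB = 2.92341 × (−9.067) ≈ -26.5066 million.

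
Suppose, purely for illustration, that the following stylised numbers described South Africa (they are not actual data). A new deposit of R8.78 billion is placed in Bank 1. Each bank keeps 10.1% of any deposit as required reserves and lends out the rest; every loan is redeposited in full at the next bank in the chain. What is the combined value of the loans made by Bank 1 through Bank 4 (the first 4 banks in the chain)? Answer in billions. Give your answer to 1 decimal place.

Bank i lends (1 − rr)^i of the original deposit: Bank 1 lends 8.78·0.8990 ≈ 7.8932, Bank 2 lends 8.78·0.8990² ≈ 7.0960, and so on.
Summing a geometric series: total = 8.78·[0.8990·(1 − 0.8990^4) / (1 − 0.8990)] ≈ 27.1035 billion.

R27.1 billion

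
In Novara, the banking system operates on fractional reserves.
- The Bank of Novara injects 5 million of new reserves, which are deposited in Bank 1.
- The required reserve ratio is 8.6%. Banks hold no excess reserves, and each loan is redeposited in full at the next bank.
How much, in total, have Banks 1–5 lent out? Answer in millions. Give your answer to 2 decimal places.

19.24 million

Bank i lends (1 − rr)^i of the original deposit: Bank 1 lends 5·0.9140 = 4.5700, Bank 2 lends 5·0.9140² ≈ 4.1770, and so on.
Summing a geometric series: total = 5·[0.9140·(1 − 0.9140^5) / (1 − 0.9140)] ≈ 19.2435 million.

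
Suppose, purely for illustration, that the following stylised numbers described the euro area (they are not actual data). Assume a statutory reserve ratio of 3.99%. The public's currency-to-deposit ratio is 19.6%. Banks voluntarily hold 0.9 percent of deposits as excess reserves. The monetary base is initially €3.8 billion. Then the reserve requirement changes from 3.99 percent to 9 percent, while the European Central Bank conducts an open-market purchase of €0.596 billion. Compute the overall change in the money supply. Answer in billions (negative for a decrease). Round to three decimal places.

Before: m₁ = (1 + 0.196) / (0.0399 + 0.009 + 0.196) ≈ 4.88363, MB₁ = 3.8, so M₁ = 4.88363 × 3.8 ≈ 18.5578 billion.
After: m₂ = (1 + 0.196) / (0.09 + 0.009 + 0.196) ≈ 4.05424, MB₂ = 3.8 + 0.596 = 4.396, so M₂ = 4.05424 × 4.396 ≈ 17.8224 billion.
ΔM = M₂ − M₁ = 17.8224 − 18.5578 = -0.7354 billion.

-0.735 billion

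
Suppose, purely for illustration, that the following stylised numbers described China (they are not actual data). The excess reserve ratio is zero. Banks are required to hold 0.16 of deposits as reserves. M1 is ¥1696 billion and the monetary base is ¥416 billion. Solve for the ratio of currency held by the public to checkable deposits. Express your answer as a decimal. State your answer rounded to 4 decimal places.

Using m = M/MB = 1696/416 ≈ 4.076923. From m = (1 + c)/(c + rr + e), rearranging gives 1 + c = m·(c + rr + e), so c·(1 − m) = m·(rr + e) − 1.
Hence c = [m·(rr + e) − 1]/(1 − m) = [4.076923 × (0.16 + 0) − 1] / (1 − 4.076923) ≈ 0.113000.

0.1130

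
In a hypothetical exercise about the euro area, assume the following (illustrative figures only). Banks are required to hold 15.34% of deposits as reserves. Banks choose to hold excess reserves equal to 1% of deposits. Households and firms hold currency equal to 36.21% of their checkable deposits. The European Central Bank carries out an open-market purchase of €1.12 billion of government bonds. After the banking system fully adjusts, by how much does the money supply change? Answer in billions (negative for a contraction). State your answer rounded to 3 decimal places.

€2.903 billion

The money multiplier is m = (1 + c) / (rr + e + c) = (1 + 0.3621) / (0.1534 + 0.01 + 0.3621) ≈ 2.59201.
The purchase adds 1.12 billion of base, so ΔM = m × ΔMB = 2.59201 × (+1.12) ≈ 2.9031 billion.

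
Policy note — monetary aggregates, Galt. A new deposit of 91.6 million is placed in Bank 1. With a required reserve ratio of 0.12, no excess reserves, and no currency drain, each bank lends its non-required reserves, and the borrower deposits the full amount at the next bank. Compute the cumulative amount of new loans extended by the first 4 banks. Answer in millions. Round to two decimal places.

Bank i lends (1 − rr)^i of the original deposit: Bank 1 lends 91.6·0.8800 = 80.6080, Bank 2 lends 91.6·0.8800² ≈ 70.9350, and so on.
Summing a geometric series: total = 91.6·[0.8800·(1 − 0.8800^4) / (1 − 0.8800)] ≈ 268.8980 million.

268.90 million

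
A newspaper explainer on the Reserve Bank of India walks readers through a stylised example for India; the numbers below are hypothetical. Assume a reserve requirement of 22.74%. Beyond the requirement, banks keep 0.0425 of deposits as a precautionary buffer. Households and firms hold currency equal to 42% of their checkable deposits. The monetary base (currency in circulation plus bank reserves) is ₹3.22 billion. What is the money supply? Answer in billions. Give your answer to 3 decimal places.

The money multiplier is m = (1 + c) / (rr + e + c) = (1 + 0.42) / (0.2274 + 0.0425 + 0.42) ≈ 2.05827.
So M = m × MB = 2.05827 × 3.22 ≈ 6.6276 billion.

₹6.628 billion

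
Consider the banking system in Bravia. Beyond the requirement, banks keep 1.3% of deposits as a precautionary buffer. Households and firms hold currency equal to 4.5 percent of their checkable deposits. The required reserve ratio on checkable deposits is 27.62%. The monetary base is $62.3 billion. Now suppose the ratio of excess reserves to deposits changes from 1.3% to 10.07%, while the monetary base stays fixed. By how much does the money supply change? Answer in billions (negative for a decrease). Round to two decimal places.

-40.49 billion

Initially m₁ = (1 + 0.045) / (0.2762 + 0.013 + 0.045) ≈ 3.12687, so M₁ = 3.12687 × 62.3 ≈ 194.804 billion.
After the change m₂ = (1 + 0.045) / (0.2762 + 0.1007 + 0.045) ≈ 2.47689, so M₂ = 2.47689 × 62.3 ≈ 154.3102 billion.
ΔM = M₂ − M₁ = 154.3102 − 194.804 = -40.4938 billion.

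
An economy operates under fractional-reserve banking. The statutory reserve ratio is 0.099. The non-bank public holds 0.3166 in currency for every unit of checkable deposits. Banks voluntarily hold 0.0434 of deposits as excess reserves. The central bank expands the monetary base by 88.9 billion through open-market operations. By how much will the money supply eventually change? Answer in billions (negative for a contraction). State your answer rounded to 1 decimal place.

255.0 billion

The money multiplier is m = (1 + c) / (rr + e + c) = (1 + 0.3166) / (0.099 + 0.0434 + 0.3166) ≈ 2.8684.
The purchase adds 88.9 billion of base, so ΔM = m × ΔMB = 2.8684 × (+88.9) ≈ 255.0008 billion.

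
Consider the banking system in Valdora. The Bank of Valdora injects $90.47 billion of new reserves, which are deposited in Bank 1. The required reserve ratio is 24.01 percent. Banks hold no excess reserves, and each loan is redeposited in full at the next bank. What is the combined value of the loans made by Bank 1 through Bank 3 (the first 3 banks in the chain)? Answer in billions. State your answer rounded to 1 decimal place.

Bank i lends (1 − rr)^i of the original deposit: Bank 1 lends 90.47·0.7599 ≈ 68.7482, Bank 2 lends 90.47·0.7599² ≈ 52.2417, and so on.
Summing a geometric series: total = 90.47·[0.7599·(1 − 0.7599^3) / (1 − 0.7599)] ≈ 160.6884 billion.

$160.7 billion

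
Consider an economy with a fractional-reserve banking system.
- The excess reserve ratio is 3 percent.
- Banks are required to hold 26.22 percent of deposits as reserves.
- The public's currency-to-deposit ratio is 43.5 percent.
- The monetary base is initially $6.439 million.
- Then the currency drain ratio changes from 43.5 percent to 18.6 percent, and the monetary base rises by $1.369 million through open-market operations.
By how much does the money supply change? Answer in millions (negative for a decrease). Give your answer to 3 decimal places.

$6.659 million

Before: m₁ = (1 + 0.435) / (0.2622 + 0.03 + 0.435) ≈ 1.97332, MB₁ = 6.439, so M₁ = 1.97332 × 6.439 ≈ 12.7062 million.
After: m₂ = (1 + 0.186) / (0.2622 + 0.03 + 0.186) ≈ 2.48013, MB₂ = 6.439 + 1.369 = 7.808, so M₂ = 2.48013 × 7.808 ≈ 19.3649 million.
ΔM = M₂ − M₁ = 19.3649 − 12.7062 = 6.6587 million.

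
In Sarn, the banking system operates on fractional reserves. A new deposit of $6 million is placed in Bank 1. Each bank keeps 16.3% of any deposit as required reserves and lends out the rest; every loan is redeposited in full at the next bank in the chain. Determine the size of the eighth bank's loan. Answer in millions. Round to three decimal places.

$1.445 million

Each bank lends a fraction (1 − rr) = 0.8370 of the deposit it receives, so Bank 8 receives 6·0.8370^7 and lends 6·0.8370^8 ≈ 1.4453 million.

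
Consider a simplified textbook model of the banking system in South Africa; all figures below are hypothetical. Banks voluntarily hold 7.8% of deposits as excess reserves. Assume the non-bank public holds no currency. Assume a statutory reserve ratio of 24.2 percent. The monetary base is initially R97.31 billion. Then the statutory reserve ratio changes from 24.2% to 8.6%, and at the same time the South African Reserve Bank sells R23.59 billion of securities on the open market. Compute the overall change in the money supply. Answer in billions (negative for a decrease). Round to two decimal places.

R145.42 billion

Before: m₁ = 1 / (0.242 + 0.078) = 3.12500, MB₁ = 97.31, so M₁ = 3.12500 × 97.31 ≈ 304.0938 billion.
After: m₂ = 1 / (0.086 + 0.078) ≈ 6.09756, MB₂ = 97.31 − 23.59 = 73.72, so M₂ = 6.09756 × 73.72 ≈ 449.5121 billion.
ΔM = M₂ − M₁ = 449.5121 − 304.0938 = 145.4183 billion.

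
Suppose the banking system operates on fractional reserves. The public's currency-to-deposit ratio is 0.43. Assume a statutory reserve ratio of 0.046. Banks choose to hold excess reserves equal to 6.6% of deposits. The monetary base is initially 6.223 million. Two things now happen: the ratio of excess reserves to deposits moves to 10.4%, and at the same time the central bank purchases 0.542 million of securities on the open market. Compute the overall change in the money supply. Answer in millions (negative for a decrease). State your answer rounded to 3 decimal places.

0.261 million

Before: m₁ = (1 + 0.43) / (0.046 + 0.066 + 0.43) ≈ 2.63838, MB₁ = 6.223, so M₁ = 2.63838 × 6.223 ≈ 16.4186 million.
After: m₂ = (1 + 0.43) / (0.046 + 0.104 + 0.43) ≈ 2.46552, MB₂ = 6.223 + 0.542 = 6.765, so M₂ = 2.46552 × 6.765 ≈ 16.6792 million.
ΔM = M₂ − M₁ = 16.6792 − 16.4186 = 0.2606 million.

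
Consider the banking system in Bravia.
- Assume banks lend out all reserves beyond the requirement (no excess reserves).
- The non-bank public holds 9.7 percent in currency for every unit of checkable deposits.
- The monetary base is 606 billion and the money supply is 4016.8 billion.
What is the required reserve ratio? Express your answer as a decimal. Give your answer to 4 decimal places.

0.0685

Using m = M/MB = 4016.8/606 ≈ 6.628383. Since m = (1 + c)/(c + rr + e), the denominator satisfies c + rr + e = (1 + c)/m = (1 + 0.097) / 6.628383 ≈ 0.165500.
With c = 0.097 and e = 0, the required reserve ratio is 0.165500 − 0.097 − 0 = 0.0685.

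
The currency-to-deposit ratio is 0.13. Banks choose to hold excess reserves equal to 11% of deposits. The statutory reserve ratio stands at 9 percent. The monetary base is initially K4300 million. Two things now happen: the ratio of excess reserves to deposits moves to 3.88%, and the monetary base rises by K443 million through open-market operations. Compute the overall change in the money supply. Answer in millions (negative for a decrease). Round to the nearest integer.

K5985 million

Before: m₁ = (1 + 0.13) / (0.09 + 0.11 + 0.13) ≈ 3.42424, MB₁ = 4300, so M₁ = 3.42424 × 4300 = 14724.232 million.
After: m₂ = (1 + 0.13) / (0.09 + 0.0388 + 0.13) ≈ 4.36631, MB₂ = 4300 + 443 = 4743, so M₂ = 4.36631 × 4743 ≈ 20709.4083 million.
ΔM = M₂ − M₁ = 20709.4083 − 14724.232 = 5985.1763 million.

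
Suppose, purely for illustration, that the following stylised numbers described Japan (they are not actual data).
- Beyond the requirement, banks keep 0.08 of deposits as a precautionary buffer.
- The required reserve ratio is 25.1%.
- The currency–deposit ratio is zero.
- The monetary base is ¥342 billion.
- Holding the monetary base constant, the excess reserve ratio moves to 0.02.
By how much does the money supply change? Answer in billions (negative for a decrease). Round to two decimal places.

¥228.76 billion

Initially m₁ = 1 / (0.251 + 0.08) ≈ 3.021148, so M₁ = 3.021148 × 342 ≈ 1033.2326 billion.
After the change m₂ = 1 / (0.251 + 0.02) ≈ 3.690037, so M₂ = 3.690037 × 342 ≈ 1261.9927 billion.
ΔM = M₂ − M₁ = 1261.9927 − 1033.2326 = 228.7601 billion.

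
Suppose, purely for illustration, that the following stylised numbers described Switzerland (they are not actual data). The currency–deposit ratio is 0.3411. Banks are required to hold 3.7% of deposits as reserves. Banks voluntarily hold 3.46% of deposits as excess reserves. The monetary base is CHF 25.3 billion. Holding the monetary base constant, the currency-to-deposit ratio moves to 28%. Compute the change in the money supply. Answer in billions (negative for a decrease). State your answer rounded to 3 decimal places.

Initially m₁ = (1 + 0.3411) / (0.037 + 0.0346 + 0.3411) ≈ 3.249576, so M₁ = 3.249576 × 25.3 ≈ 82.2143 billion.
After the change m₂ = (1 + 0.28) / (0.037 + 0.0346 + 0.28) ≈ 3.640501, so M₂ = 3.640501 × 25.3 ≈ 92.1047 billion.
ΔM = M₂ − M₁ = 92.1047 − 82.2143 = 9.8904 billion.

CHF 9.890 billion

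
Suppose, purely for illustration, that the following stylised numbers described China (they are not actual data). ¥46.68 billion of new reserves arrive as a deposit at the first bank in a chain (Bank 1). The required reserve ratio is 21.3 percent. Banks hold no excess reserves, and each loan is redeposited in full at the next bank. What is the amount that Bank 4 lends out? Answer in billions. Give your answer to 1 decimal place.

Each bank lends a fraction (1 − rr) = 0.7870 of the deposit it receives, so Bank 4 receives 46.68·0.7870^3 and lends 46.68·0.7870^4 ≈ 17.9073 billion.

¥17.9 billion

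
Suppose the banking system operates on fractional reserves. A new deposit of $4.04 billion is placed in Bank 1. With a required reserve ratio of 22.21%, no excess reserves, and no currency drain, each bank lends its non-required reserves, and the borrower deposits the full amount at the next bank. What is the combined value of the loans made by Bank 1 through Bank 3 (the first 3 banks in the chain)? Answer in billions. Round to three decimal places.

$7.489 billion

Bank i lends (1 − rr)^i of the original deposit: Bank 1 lends 4.04·0.7779 ≈ 3.1427, Bank 2 lends 4.04·0.7779² ≈ 2.4447, and so on.
Summing a geometric series: total = 4.04·[0.7779·(1 − 0.7779^3) / (1 − 0.7779)] ≈ 7.4892 billion.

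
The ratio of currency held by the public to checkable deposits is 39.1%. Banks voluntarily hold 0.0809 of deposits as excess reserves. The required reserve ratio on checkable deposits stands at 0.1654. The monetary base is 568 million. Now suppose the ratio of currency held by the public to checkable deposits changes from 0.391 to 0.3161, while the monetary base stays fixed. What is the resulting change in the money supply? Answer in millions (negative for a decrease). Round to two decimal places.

Initially m₁ = (1 + 0.391) / (0.1654 + 0.0809 + 0.391) ≈ 2.182646, so M₁ = 2.182646 × 568 ≈ 1239.7429 million.
After the change m₂ = (1 + 0.3161) / (0.1654 + 0.0809 + 0.3161) ≈ 2.340149, so M₂ = 2.340149 × 568 ≈ 1329.2046 million.
ΔM = M₂ − M₁ = 1329.2046 − 1239.7429 = 89.4617 million.

89.46 million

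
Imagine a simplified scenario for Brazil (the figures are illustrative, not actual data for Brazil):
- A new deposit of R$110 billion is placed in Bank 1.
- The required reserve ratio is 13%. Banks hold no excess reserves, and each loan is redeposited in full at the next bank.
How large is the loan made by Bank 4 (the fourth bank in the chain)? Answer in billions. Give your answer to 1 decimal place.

Each bank lends a fraction (1 − rr) = 0.8700 of the deposit it receives, so Bank 4 receives 110·0.8700^3 and lends 110·0.8700^4 ≈ 63.0187 billion.

R$63.0 billion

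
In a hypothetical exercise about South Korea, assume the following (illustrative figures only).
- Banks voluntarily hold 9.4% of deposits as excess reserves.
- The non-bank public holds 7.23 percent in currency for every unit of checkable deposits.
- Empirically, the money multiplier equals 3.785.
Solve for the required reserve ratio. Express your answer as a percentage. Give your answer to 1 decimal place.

Using m = 3.785. Since m = (1 + c)/(c + rr + e), the denominator satisfies c + rr + e = (1 + c)/m = (1 + 0.0723) / 3.785 ≈ 0.283303.
With c = 0.0723 and e = 0.094, the required reserve ratio is 0.283303 − 0.0723 − 0.094 = 0.117003.

11.7%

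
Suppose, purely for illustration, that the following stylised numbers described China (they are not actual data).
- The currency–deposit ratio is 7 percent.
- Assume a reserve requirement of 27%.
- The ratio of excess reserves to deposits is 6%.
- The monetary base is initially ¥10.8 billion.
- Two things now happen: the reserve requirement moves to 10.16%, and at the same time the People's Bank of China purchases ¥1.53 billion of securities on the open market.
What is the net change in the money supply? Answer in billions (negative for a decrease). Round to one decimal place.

¥28.1 billion

Before: m₁ = (1 + 0.07) / (0.27 + 0.06 + 0.07) = 2.6750, MB₁ = 10.8, so M₁ = 2.6750 × 10.8 = 28.89 billion.
After: m₂ = (1 + 0.07) / (0.1016 + 0.06 + 0.07) ≈ 4.62, MB₂ = 10.8 + 1.53 = 12.33, so M₂ = 4.62 × 12.33 = 56.9646 billion.
ΔM = M₂ − M₁ = 56.9646 − 28.89 = 28.0746 billion.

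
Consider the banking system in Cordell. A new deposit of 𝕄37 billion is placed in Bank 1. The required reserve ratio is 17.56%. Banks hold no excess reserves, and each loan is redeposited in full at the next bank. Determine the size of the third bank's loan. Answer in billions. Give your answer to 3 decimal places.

𝕄20.731 billion

Each bank lends a fraction (1 − rr) = 0.8244 of the deposit it receives, so Bank 3 receives 37·0.8244^2 and lends 37·0.8244^3 ≈ 20.7308 billion.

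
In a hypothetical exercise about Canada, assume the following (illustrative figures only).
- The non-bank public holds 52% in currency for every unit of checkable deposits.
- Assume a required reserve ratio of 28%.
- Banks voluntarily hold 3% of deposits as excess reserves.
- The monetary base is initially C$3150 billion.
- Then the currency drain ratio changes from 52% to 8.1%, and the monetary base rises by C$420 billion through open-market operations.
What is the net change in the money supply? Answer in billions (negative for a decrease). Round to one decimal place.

C$4101.3 billion

Before: m₁ = (1 + 0.52) / (0.28 + 0.03 + 0.52) ≈ 1.831325, MB₁ = 3150, so M₁ = 1.831325 × 3150 ≈ 5768.6737 billion.
After: m₂ = (1 + 0.081) / (0.28 + 0.03 + 0.081) ≈ 2.764706, MB₂ = 3150 + 420 = 3570, so M₂ = 2.764706 × 3570 ≈ 9870.0004 billion.
ΔM = M₂ − M₁ = 9870.0004 − 5768.6737 = 4101.3267 billion.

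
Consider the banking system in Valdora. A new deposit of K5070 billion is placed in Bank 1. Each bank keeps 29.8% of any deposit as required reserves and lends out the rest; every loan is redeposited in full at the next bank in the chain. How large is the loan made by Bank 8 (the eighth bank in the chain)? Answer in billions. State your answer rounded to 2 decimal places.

K299.02 billion

Each bank lends a fraction (1 − rr) = 0.7020 of the deposit it receives, so Bank 8 receives 5070·0.7020^7 and lends 5070·0.7020^8 ≈ 299.0232 billion.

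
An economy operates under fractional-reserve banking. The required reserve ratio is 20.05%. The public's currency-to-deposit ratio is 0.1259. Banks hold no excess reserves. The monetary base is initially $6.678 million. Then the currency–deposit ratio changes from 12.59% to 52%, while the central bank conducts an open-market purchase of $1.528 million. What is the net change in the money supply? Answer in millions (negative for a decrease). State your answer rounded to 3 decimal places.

Before: m₁ = (1 + 0.1259) / (0.2005 + 0.1259) ≈ 3.44945, MB₁ = 6.678, so M₁ = 3.44945 × 6.678 ≈ 23.0354 million.
After: m₂ = (1 + 0.52) / (0.2005 + 0.52) ≈ 2.10965, MB₂ = 6.678 + 1.528 = 8.206, so M₂ = 2.10965 × 8.206 ≈ 17.3118 million.
ΔM = M₂ − M₁ = 17.3118 − 23.0354 = -5.7236 million.

-5.724 million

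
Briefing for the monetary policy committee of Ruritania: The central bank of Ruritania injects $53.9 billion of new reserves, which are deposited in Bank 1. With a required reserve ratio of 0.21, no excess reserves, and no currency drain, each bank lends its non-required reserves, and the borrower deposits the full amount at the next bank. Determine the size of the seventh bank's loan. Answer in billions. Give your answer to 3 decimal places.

Each bank lends a fraction (1 − rr) = 0.7900 of the deposit it receives, so Bank 7 receives 53.9·0.7900^6 and lends 53.9·0.7900^7 ≈ 10.3509 billion.

$10.351 billion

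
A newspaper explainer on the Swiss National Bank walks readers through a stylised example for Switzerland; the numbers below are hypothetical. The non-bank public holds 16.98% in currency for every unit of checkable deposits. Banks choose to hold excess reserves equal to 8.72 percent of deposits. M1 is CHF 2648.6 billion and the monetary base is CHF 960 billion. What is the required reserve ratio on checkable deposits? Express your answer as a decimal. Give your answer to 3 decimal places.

Using m = M/MB = 2648.6/960 ≈ 2.758958. Since m = (1 + c)/(c + rr + e), the denominator satisfies c + rr + e = (1 + c)/m = (1 + 0.1698) / 2.758958 ≈ 0.424001.
With c = 0.1698 and e = 0.0872, the required reserve ratio on checkable deposits is 0.424001 − 0.1698 − 0.0872 = 0.167001.

0.167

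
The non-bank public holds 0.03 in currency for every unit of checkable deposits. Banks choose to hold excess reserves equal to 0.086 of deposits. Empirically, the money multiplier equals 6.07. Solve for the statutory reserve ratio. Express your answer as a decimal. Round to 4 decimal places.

0.0537

Using m = 6.07. Since m = (1 + c)/(c + rr + e), the denominator satisfies c + rr + e = (1 + c)/m = (1 + 0.03) / 6.07 ≈ 0.169687.
With c = 0.03 and e = 0.086, the statutory reserve ratio is 0.169687 − 0.03 − 0.086 = 0.053687.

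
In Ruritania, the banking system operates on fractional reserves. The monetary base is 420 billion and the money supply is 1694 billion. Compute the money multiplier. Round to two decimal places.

4.03

The money multiplier is m = M / MB = 1694 / 420 ≈ 4.03333.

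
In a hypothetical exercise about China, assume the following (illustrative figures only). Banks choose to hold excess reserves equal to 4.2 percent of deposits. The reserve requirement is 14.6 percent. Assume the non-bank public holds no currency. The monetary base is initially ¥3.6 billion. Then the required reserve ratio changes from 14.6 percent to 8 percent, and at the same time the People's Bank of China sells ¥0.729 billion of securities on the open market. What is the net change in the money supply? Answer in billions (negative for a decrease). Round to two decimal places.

¥4.38 billion

Before: m₁ = 1 / (0.146 + 0.042) ≈ 5.3191, MB₁ = 3.6, so M₁ = 5.3191 × 3.6 ≈ 19.1488 billion.
After: m₂ = 1 / (0.08 + 0.042) ≈ 8.1967, MB₂ = 3.6 − 0.729 = 2.871, so M₂ = 8.1967 × 2.871 ≈ 23.5327 billion.
ΔM = M₂ − M₁ = 23.5327 − 19.1488 = 4.3839 billion.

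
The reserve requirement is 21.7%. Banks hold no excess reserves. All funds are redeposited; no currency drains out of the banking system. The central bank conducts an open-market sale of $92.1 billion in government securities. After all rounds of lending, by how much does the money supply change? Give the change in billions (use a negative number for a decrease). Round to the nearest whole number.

The simple money multiplier is m = 1/rr = 1/0.217 ≈ 4.6083.
An open-market sale reduces the monetary base by 92.1 billion, so ΔM = m × ΔMB = 4.6083 × (−92.1) ≈ -424.4244 billion.

-424 billion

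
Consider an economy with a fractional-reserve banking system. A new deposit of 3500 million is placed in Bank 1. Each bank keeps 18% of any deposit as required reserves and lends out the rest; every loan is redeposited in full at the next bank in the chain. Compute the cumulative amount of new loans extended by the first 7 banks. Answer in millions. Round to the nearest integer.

Bank i lends (1 − rr)^i of the original deposit: Bank 1 lends 3500·0.8200 = 2870.0000, Bank 2 lends 3500·0.8200² = 2353.4000, and so on.
Summing a geometric series: total = 3500·[0.8200·(1 − 0.8200^7) / (1 − 0.8200)] ≈ 11969.7261 million.

11970 million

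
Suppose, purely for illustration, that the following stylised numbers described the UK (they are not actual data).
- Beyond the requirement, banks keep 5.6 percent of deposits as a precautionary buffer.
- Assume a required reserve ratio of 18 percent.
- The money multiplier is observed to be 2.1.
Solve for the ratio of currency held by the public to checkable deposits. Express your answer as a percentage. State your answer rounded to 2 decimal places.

45.85%

Using m = 2.1. From m = (1 + c)/(c + rr + e), rearranging gives 1 + c = m·(c + rr + e), so c·(1 − m) = m·(rr + e) − 1.
Hence c = [m·(rr + e) − 1]/(1 − m) = [2.1 × (0.18 + 0.056) − 1] / (1 − 2.1) ≈ 0.458545.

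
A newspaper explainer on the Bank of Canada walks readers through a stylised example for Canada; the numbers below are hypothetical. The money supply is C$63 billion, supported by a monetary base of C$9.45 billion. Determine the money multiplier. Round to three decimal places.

The money multiplier is m = M / MB = 63 / 9.45 ≈ 6.66667.

6.667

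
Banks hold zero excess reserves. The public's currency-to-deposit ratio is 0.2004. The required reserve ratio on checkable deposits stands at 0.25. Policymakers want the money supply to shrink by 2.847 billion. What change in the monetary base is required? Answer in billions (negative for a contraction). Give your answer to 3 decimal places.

-1.068 billion

The money multiplier is m = (1 + c) / (rr + c) = (1 + 0.2004) / (0.25 + 0.2004) ≈ 2.66519.
ΔMB = ΔM / m = (−2.847) / 2.66519 ≈ -1.0682 billion.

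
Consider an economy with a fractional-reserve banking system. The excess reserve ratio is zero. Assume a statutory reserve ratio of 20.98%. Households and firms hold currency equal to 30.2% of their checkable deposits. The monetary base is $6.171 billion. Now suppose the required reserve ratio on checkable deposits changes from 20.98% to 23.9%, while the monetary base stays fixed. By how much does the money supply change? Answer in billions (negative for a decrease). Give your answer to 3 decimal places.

-0.847 billion

Initially m₁ = (1 + 0.302) / (0.2098 + 0.302) ≈ 2.54396, so M₁ = 2.54396 × 6.171 ≈ 15.6988 billion.
After the change m₂ = (1 + 0.302) / (0.239 + 0.302) ≈ 2.40665, so M₂ = 2.40665 × 6.171 ≈ 14.8514 billion.
ΔM = M₂ − M₁ = 14.8514 − 15.6988 = -0.8474 billion.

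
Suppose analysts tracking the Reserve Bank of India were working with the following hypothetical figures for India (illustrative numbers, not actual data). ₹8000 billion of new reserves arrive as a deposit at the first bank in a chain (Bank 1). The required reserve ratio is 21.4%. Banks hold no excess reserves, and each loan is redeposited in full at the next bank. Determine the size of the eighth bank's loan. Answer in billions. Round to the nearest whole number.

₹1165 billion

Each bank lends a fraction (1 − rr) = 0.7860 of the deposit it receives, so Bank 8 receives 8000·0.7860^7 and lends 8000·0.7860^8 ≈ 1165.3875 billion.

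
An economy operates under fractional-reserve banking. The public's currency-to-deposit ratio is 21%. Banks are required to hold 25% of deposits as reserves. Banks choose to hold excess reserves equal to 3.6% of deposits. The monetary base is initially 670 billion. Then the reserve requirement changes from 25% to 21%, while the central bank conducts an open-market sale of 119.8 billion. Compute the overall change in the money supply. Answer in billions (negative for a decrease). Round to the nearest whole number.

-175 billion

Before: m₁ = (1 + 0.21) / (0.25 + 0.036 + 0.21) ≈ 2.4395, MB₁ = 670, so M₁ = 2.4395 × 670 = 1634.465 billion.
After: m₂ = (1 + 0.21) / (0.21 + 0.036 + 0.21) ≈ 2.6535, MB₂ = 670 − 119.8 = 550.2, so M₂ = 2.6535 × 550.2 = 1459.9557 billion.
ΔM = M₂ − M₁ = 1459.9557 − 1634.465 = -174.5093 billion.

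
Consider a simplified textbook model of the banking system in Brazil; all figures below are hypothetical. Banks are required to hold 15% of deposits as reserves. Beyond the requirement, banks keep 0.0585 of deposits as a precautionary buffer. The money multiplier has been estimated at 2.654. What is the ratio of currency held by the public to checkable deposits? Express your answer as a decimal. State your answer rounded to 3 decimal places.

Using m = 2.654. From m = (1 + c)/(c + rr + e), rearranging gives 1 + c = m·(c + rr + e), so c·(1 − m) = m·(rr + e) − 1.
Hence c = [m·(rr + e) − 1]/(1 − m) = [2.654 × (0.15 + 0.0585) − 1] / (1 − 2.654) ≈ 0.270037.

0.270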